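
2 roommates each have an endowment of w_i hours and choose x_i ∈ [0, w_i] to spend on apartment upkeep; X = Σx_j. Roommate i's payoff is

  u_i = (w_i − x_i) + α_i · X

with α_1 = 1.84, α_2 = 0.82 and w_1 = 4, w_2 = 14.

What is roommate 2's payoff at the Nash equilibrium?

17.28

∂u_i/∂x_i = α_i − 1, so roommate i contributes w_i if α_i > 1, else 0.
α_i > 1 for i ∈ {1}; NE contributions (4, 0), X = 4.
u_2 = (14 − 0) + 0.82·4 = 17.28.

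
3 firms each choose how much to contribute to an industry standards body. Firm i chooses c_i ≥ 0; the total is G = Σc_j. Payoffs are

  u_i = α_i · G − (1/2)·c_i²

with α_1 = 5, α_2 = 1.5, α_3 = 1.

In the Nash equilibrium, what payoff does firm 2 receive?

Firm i's FOC: ∂u_i/∂c_i = α_i − c_i = 0, so c_i* = α_i.
NE contributions = (5, 1.5, 1); G = 7.5.
u_2 = α_2·G − ½·(c_2)² = 1.5·7.5 − ½·1.5² = 10.125.

10.125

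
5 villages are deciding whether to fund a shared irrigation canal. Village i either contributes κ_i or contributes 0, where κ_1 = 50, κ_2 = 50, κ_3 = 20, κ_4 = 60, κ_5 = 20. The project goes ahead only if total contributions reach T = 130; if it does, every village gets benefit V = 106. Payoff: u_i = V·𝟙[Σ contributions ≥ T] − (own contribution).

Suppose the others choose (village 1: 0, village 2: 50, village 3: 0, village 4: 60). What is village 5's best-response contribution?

20

Others' total = 110. Contributing 20 brings total to 130 ≥ 130: gain V − κ_5 = 86.
Best response: 20.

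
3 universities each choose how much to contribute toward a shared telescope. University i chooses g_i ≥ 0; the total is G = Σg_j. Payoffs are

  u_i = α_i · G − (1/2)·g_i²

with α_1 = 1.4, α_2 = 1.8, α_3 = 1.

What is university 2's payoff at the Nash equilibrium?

5.94

University i's FOC: ∂u_i/∂g_i = α_i − g_i = 0, so g_i* = α_i.
NE contributions = (1.4, 1.8, 1); G = 4.2.
u_2 = α_2·G − ½·(g_2)² = 1.8·4.2 − ½·1.8² = 5.94.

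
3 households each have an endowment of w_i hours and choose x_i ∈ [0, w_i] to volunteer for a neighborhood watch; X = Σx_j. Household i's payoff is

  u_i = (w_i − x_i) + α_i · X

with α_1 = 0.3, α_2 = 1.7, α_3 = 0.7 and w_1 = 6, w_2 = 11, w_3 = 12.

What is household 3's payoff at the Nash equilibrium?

19.7

∂u_i/∂x_i = α_i − 1, so household i contributes w_i if α_i > 1, else 0.
α_i > 1 for i ∈ {2}; NE contributions (0, 11, 0), X = 11.
u_3 = (12 − 0) + 0.7·11 = 19.7.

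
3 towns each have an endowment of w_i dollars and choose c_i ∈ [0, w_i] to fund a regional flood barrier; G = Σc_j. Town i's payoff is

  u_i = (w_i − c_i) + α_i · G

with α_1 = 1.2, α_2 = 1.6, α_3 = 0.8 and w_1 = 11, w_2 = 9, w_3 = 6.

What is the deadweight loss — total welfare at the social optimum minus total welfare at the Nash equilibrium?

∂u_i/∂c_i = α_i − 1, so town i contributes w_i if α_i > 1, else 0.
α_i > 1 for i ∈ {1, 2}; NE contributions (11, 9, 0), G = 20.
W^NE = Σw_i − G^NE + (Σα_i)·G^NE = 26 + 2.6·20 = 78.
Planner: ∂(Σu_j)/∂c_i = Σα_j − 1 = 2.6 > 0, so everyone contributes w_i; G^SO = 26, W^SO = 26 + 2.6·26 = 93.6.
Deadweight loss = 15.6.

15.6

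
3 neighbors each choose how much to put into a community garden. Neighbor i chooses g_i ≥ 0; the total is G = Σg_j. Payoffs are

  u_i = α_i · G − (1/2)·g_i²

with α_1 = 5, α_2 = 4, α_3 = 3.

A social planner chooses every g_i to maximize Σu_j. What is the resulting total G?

36

Planner FOC: ∂(Σu_j)/∂g_i = (Σα_j) − g_i = 0, so g_i^SO = Σα_j = 12 for every i; G^SO = 36.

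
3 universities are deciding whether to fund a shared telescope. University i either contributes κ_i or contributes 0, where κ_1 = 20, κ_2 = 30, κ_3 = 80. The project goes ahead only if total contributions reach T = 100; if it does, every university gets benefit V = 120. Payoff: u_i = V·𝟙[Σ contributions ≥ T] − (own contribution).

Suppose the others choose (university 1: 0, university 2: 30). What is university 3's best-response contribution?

80

Others' total = 30. Contributing 80 brings total to 110 ≥ 100: gain V − κ_3 = 40.
Best response: 80.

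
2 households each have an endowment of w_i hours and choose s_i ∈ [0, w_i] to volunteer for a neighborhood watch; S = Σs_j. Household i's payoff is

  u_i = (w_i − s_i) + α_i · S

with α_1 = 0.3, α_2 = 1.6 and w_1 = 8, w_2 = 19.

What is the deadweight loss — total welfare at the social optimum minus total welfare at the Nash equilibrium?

∂u_i/∂s_i = α_i − 1, so household i contributes w_i if α_i > 1, else 0.
α_i > 1 for i ∈ {2}; NE contributions (0, 19), S = 19.
W^NE = Σw_i − S^NE + (Σα_i)·S^NE = 27 + 0.9·19 = 44.1.
Planner: ∂(Σu_j)/∂s_i = Σα_j − 1 = 0.9 > 0, so everyone contributes w_i; S^SO = 27, W^SO = 27 + 0.9·27 = 51.3.
Deadweight loss = 7.2.

7.2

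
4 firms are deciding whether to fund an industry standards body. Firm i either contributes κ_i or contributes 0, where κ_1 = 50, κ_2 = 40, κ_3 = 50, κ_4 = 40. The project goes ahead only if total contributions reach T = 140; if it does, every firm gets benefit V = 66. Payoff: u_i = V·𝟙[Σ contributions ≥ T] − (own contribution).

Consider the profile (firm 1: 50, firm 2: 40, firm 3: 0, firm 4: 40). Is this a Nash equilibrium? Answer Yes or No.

No

Total = 130 < 140: not provided.
Firm 1 (pledges 50, payoff -50): dropping to 0 → total 80, payoff 0. Profitable deviation.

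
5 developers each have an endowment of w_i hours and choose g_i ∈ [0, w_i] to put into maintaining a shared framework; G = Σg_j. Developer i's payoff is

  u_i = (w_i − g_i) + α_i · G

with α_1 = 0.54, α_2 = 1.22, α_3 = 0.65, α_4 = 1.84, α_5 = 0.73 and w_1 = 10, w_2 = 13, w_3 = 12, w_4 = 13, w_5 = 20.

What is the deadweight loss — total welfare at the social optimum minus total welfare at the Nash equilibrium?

167.16

∂u_i/∂g_i = α_i − 1, so developer i contributes w_i if α_i > 1, else 0.
α_i > 1 for i ∈ {2, 4}; NE contributions (0, 13, 0, 13, 0), G = 26.
W^NE = Σw_i − G^NE + (Σα_i)·G^NE = 68 + 3.98·26 = 171.48.
Planner: ∂(Σu_j)/∂g_i = Σα_j − 1 = 3.98 > 0, so everyone contributes w_i; G^SO = 68, W^SO = 68 + 3.98·68 = 338.64.
Deadweight loss = 167.16.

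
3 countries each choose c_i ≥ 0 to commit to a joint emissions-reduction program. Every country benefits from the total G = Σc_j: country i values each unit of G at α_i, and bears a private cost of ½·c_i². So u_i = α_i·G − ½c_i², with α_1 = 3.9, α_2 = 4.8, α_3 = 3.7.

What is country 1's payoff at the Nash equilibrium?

Country i's FOC: ∂u_i/∂c_i = α_i − c_i = 0, so c_i* = α_i.
NE contributions = (3.9, 4.8, 3.7); G = 12.4.
u_1 = α_1·G − ½·(c_1)² = 3.9·12.4 − ½·3.9² = 40.755.

40.755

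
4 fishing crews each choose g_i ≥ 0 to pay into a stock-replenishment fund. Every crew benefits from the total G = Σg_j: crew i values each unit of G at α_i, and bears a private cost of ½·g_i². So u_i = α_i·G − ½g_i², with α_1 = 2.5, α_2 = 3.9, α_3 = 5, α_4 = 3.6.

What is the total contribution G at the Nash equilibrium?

15

Crew i's FOC: ∂u_i/∂g_i = α_i − g_i = 0, so g_i* = α_i.
NE contributions = (2.5, 3.9, 5, 3.6); G = 15.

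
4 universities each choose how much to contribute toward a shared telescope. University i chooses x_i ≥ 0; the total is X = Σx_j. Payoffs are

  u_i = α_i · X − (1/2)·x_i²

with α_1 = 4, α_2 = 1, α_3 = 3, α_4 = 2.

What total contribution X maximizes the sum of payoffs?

40

Planner FOC: ∂(Σu_j)/∂x_i = (Σα_j) − x_i = 0, so x_i^SO = Σα_j = 10 for every i; X^SO = 40.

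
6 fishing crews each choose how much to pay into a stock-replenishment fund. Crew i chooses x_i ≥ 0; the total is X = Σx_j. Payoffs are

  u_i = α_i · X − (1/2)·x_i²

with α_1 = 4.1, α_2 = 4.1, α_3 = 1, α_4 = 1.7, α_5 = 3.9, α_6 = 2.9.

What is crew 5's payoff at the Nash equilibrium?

61.425

Crew i's FOC: ∂u_i/∂x_i = α_i − x_i = 0, so x_i* = α_i.
NE contributions = (4.1, 4.1, 1, 1.7, 3.9, 2.9); X = 17.7.
u_5 = α_5·X − ½·(x_5)² = 3.9·17.7 − ½·3.9² = 61.425.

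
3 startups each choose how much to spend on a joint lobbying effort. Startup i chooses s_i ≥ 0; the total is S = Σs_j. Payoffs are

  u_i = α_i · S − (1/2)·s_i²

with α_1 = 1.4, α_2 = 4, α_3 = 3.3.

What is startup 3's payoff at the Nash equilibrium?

Startup i's FOC: ∂u_i/∂s_i = α_i − s_i = 0, so s_i* = α_i.
NE contributions = (1.4, 4, 3.3); S = 8.7.
u_3 = α_3·S − ½·(s_3)² = 3.3·8.7 − ½·3.3² = 23.265.

23.265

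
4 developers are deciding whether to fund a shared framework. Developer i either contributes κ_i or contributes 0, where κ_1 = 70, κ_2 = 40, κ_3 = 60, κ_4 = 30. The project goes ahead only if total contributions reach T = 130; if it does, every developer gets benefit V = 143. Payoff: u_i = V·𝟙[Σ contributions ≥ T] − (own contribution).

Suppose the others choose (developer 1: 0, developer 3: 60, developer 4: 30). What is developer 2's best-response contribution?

Others' total = 90. Contributing 40 brings total to 130 ≥ 130: gain V − κ_2 = 103.
Best response: 40.

40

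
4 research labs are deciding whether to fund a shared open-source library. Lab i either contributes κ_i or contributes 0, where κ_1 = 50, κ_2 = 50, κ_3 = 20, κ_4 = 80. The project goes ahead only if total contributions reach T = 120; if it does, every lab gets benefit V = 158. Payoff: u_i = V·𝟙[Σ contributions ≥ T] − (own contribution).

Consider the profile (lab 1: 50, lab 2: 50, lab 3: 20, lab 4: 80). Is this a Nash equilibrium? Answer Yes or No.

Total = 200 ≥ 120: provided.
Lab 1 (pledges 50, payoff 108): dropping to 0 → total 150, payoff 158. Profitable deviation.

No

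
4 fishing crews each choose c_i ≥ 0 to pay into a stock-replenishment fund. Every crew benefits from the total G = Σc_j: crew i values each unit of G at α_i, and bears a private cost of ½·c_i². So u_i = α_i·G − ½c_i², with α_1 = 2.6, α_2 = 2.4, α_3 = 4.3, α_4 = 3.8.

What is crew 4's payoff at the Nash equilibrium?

Crew i's FOC: ∂u_i/∂c_i = α_i − c_i = 0, so c_i* = α_i.
NE contributions = (2.6, 2.4, 4.3, 3.8); G = 13.1.
u_4 = α_4·G − ½·(c_4)² = 3.8·13.1 − ½·3.8² = 42.56.

42.56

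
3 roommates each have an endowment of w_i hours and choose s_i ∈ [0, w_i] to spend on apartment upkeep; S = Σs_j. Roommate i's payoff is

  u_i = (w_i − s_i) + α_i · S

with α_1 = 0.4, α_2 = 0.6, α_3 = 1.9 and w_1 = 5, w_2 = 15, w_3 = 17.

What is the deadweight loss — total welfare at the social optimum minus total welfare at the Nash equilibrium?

∂u_i/∂s_i = α_i − 1, so roommate i contributes w_i if α_i > 1, else 0.
α_i > 1 for i ∈ {3}; NE contributions (0, 0, 17), S = 17.
W^NE = Σw_i − S^NE + (Σα_i)·S^NE = 37 + 1.9·17 = 69.3.
Planner: ∂(Σu_j)/∂s_i = Σα_j − 1 = 1.9 > 0, so everyone contributes w_i; S^SO = 37, W^SO = 37 + 1.9·37 = 107.3.
Deadweight loss = 38.

38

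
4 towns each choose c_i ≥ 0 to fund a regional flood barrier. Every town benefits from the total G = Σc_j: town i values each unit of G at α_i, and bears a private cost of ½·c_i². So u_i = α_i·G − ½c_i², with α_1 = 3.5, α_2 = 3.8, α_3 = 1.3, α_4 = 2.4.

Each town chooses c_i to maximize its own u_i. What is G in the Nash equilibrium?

Town i's FOC: ∂u_i/∂c_i = α_i − c_i = 0, so c_i* = α_i.
NE contributions = (3.5, 3.8, 1.3, 2.4); G = 11.

11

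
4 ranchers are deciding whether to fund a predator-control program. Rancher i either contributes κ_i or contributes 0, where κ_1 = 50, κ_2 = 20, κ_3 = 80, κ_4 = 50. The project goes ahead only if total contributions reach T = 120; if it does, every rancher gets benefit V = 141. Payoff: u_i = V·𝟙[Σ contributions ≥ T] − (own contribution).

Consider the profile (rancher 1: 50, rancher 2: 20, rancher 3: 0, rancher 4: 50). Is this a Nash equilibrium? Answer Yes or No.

Yes

Total = 120 ≥ 120: provided.
Rancher 1 (pledges 50, payoff 91): dropping to 0 → total 70, payoff 0. No gain.
Rancher 2 (pledges 20, payoff 121): dropping to 0 → total 100, payoff 0. No gain.
Rancher 3 (pledges 0, payoff 141): pledging 80 → total 200, payoff 61. No gain.
Rancher 4 (pledges 50, payoff 91): dropping to 0 → total 70, payoff 0. No gain.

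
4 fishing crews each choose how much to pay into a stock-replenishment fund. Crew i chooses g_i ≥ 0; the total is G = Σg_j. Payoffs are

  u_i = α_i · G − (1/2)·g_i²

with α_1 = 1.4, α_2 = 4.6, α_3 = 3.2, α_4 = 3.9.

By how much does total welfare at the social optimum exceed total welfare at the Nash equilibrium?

Crew i's FOC: ∂u_i/∂g_i = α_i − g_i = 0, so g_i* = α_i.
NE contributions = (1.4, 4.6, 3.2, 3.9); G = 13.1.
W^NE = (Σα)·G − ½Σα_i² = 13.1² − ½·48.57 = 147.325.
Planner sets g_i = Σα_j = 13.1 for every i, so G^SO = 4·13.1 = 52.4.
W^SO = (Σα)·G^SO − ½·4·(Σα)² = (4/2)·13.1² = 343.22.
Deadweight loss = W^SO − W^NE = 195.895.

195.895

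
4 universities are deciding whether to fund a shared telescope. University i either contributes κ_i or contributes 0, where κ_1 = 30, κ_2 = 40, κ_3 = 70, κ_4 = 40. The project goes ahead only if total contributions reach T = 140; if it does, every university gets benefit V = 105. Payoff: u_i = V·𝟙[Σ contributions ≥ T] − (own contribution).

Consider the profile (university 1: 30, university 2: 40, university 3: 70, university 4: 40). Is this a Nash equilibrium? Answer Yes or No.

No

Total = 180 ≥ 140: provided.
University 1 (pledges 30, payoff 75): dropping to 0 → total 150, payoff 105. Profitable deviation.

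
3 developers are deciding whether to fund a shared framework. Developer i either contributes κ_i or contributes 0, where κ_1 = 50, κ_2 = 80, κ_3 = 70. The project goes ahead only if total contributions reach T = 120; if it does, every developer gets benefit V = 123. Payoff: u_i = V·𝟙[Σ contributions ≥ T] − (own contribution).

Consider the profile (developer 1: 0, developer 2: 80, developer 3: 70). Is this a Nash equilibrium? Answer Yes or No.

Yes

Total = 150 ≥ 120: provided.
Developer 1 (pledges 0, payoff 123): pledging 50 → total 200, payoff 73. No gain.
Developer 2 (pledges 80, payoff 43): dropping to 0 → total 70, payoff 0. No gain.
Developer 3 (pledges 70, payoff 53): dropping to 0 → total 80, payoff 0. No gain.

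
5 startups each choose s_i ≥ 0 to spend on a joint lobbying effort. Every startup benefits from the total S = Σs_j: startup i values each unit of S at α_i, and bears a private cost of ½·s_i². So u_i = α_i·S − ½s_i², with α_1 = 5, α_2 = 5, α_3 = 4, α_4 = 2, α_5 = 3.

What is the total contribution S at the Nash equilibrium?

19

Startup i's FOC: ∂u_i/∂s_i = α_i − s_i = 0, so s_i* = α_i.
NE contributions = (5, 5, 4, 2, 3); S = 19.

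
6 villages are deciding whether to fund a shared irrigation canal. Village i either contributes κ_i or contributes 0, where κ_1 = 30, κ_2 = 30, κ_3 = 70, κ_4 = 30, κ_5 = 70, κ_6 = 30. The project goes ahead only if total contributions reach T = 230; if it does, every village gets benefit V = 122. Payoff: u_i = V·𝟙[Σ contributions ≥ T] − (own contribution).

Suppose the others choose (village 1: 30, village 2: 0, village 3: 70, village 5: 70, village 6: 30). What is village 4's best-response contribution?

Others' total = 200. Contributing 30 brings total to 230 ≥ 230: gain V − κ_4 = 92.
Best response: 30.

30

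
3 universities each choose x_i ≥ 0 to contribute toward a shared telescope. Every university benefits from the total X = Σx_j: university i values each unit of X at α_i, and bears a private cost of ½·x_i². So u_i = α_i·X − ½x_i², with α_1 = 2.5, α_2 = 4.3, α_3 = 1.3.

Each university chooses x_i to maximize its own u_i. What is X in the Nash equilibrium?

University i's FOC: ∂u_i/∂x_i = α_i − x_i = 0, so x_i* = α_i.
NE contributions = (2.5, 4.3, 1.3); X = 8.1.

8.1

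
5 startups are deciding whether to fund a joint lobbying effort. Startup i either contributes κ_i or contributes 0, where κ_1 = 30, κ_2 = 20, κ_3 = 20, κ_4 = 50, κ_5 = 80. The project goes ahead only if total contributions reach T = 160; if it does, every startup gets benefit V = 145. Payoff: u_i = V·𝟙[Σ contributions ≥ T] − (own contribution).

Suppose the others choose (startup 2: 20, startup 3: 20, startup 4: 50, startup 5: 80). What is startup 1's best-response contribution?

0

Others' total = 170 ≥ 160; contributing adds cost 30 for no extra benefit.
Best response: 0.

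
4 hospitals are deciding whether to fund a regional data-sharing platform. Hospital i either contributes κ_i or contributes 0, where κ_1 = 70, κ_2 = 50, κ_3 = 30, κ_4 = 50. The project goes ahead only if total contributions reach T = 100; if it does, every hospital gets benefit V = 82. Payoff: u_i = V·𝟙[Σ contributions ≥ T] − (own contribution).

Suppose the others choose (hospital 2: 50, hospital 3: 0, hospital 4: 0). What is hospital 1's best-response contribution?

Others' total = 50. Contributing 70 brings total to 120 ≥ 100: gain V − κ_1 = 12.
Best response: 70.

70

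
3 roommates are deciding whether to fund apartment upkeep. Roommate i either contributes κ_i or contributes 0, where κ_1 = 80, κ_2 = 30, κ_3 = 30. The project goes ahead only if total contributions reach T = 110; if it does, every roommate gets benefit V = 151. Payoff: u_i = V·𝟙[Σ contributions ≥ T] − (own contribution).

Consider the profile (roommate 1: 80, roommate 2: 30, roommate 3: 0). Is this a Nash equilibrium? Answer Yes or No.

Yes

Total = 110 ≥ 110: provided.
Roommate 1 (pledges 80, payoff 71): dropping to 0 → total 30, payoff 0. No gain.
Roommate 2 (pledges 30, payoff 121): dropping to 0 → total 80, payoff 0. No gain.
Roommate 3 (pledges 0, payoff 151): pledging 30 → total 140, payoff 121. No gain.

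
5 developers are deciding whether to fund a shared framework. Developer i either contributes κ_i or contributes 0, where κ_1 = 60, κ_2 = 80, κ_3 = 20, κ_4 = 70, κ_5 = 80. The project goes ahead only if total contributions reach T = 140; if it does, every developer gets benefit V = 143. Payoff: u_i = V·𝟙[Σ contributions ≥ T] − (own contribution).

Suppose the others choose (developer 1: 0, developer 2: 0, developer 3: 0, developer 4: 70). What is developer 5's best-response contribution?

Others' total = 70. Contributing 80 brings total to 150 ≥ 140: gain V − κ_5 = 63.
Best response: 80.

80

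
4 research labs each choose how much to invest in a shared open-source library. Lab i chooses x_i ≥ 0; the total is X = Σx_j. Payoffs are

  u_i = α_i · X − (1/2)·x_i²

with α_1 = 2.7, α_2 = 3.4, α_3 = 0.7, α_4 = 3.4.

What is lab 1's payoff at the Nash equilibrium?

23.895

Lab i's FOC: ∂u_i/∂x_i = α_i − x_i = 0, so x_i* = α_i.
NE contributions = (2.7, 3.4, 0.7, 3.4); X = 10.2.
u_1 = α_1·X − ½·(x_1)² = 2.7·10.2 − ½·2.7² = 23.895.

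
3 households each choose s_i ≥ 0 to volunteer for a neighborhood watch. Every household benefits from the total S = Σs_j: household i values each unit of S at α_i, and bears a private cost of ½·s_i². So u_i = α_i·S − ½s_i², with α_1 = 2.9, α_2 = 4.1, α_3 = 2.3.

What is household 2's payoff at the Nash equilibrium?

Household i's FOC: ∂u_i/∂s_i = α_i − s_i = 0, so s_i* = α_i.
NE contributions = (2.9, 4.1, 2.3); S = 9.3.
u_2 = α_2·S − ½·(s_2)² = 4.1·9.3 − ½·4.1² = 29.725.

29.725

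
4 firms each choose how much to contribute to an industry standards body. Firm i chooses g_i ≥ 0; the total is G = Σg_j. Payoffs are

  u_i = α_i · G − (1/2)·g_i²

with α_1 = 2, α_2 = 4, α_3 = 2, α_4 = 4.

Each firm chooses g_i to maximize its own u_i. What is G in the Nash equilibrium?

12

Firm i's FOC: ∂u_i/∂g_i = α_i − g_i = 0, so g_i* = α_i.
NE contributions = (2, 4, 2, 4); G = 12.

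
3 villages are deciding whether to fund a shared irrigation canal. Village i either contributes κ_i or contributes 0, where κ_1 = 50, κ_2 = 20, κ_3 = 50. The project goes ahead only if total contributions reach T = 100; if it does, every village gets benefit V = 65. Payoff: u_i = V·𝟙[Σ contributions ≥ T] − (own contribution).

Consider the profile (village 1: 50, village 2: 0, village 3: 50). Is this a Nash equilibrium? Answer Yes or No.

Total = 100 ≥ 100: provided.
Village 1 (pledges 50, payoff 15): dropping to 0 → total 50, payoff 0. No gain.
Village 2 (pledges 0, payoff 65): pledging 20 → total 120, payoff 45. No gain.
Village 3 (pledges 50, payoff 15): dropping to 0 → total 50, payoff 0. No gain.

Yes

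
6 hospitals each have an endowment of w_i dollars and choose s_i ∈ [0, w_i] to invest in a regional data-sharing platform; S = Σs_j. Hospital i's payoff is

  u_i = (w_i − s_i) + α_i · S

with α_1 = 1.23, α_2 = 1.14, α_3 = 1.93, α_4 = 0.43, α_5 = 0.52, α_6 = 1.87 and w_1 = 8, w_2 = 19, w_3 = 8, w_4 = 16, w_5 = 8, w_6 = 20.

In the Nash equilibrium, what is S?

55

∂u_i/∂s_i = α_i − 1, so hospital i contributes w_i if α_i > 1, else 0.
α_i > 1 for i ∈ {1, 2, 3, 6}; NE contributions (8, 19, 8, 0, 0, 20), S = 55.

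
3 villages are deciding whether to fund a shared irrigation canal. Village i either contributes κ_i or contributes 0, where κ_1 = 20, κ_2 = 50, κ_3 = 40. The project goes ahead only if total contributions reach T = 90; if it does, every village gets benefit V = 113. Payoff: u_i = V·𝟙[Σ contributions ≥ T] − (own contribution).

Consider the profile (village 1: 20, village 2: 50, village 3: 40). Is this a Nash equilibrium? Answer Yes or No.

Total = 110 ≥ 90: provided.
Village 1 (pledges 20, payoff 93): dropping to 0 → total 90, payoff 113. Profitable deviation.

No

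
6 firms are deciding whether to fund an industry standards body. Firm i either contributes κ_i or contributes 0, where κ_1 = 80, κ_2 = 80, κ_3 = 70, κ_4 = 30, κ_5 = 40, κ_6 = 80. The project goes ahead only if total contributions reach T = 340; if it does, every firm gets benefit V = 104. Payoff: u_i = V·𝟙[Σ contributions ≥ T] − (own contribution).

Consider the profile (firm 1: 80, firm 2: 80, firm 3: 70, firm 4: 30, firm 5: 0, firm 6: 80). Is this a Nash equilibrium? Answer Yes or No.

Total = 340 ≥ 340: provided.
Firm 1 (pledges 80, payoff 24): dropping to 0 → total 260, payoff 0. No gain.
Firm 2 (pledges 80, payoff 24): dropping to 0 → total 260, payoff 0. No gain.
Firm 3 (pledges 70, payoff 34): dropping to 0 → total 270, payoff 0. No gain.
Firm 4 (pledges 30, payoff 74): dropping to 0 → total 310, payoff 0. No gain.
Firm 5 (pledges 0, payoff 104): pledging 40 → total 380, payoff 64. No gain.
Firm 6 (pledges 80, payoff 24): dropping to 0 → total 260, payoff 0. No gain.

Yes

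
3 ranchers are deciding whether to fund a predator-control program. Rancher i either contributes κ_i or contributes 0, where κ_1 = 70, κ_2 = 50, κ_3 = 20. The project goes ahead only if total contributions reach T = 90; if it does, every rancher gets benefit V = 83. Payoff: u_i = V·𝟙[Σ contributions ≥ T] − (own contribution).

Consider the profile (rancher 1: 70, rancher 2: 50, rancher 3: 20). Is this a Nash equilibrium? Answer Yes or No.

No

Total = 140 ≥ 90: provided.
Rancher 1 (pledges 70, payoff 13): dropping to 0 → total 70, payoff 0. No gain.
Rancher 2 (pledges 50, payoff 33): dropping to 0 → total 90, payoff 83. Profitable deviation.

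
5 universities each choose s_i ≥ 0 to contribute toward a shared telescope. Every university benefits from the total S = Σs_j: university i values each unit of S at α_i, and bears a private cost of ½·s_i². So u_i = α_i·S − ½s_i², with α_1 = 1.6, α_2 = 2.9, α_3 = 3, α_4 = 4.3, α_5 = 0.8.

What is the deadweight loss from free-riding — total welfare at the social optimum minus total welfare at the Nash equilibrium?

257.69

University i's FOC: ∂u_i/∂s_i = α_i − s_i = 0, so s_i* = α_i.
NE contributions = (1.6, 2.9, 3, 4.3, 0.8); S = 12.6.
W^NE = (Σα)·S − ½Σα_i² = 12.6² − ½·39.1 = 139.21.
Planner sets s_i = Σα_j = 12.6 for every i, so S^SO = 5·12.6 = 63.
W^SO = (Σα)·S^SO − ½·5·(Σα)² = (5/2)·12.6² = 396.9.
Deadweight loss = W^SO − W^NE = 257.69.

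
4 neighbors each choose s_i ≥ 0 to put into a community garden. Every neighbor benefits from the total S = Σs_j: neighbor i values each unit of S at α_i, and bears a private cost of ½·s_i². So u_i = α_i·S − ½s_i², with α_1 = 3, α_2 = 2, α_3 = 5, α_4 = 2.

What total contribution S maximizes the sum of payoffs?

48

Planner FOC: ∂(Σu_j)/∂s_i = (Σα_j) − s_i = 0, so s_i^SO = Σα_j = 12 for every i; S^SO = 48.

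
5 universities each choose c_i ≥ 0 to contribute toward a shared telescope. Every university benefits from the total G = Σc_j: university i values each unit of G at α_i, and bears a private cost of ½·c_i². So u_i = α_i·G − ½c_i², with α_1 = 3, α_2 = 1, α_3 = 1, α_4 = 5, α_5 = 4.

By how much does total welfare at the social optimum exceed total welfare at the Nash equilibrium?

University i's FOC: ∂u_i/∂c_i = α_i − c_i = 0, so c_i* = α_i.
NE contributions = (3, 1, 1, 5, 4); G = 14.
W^NE = (Σα)·G − ½Σα_i² = 14² − ½·52 = 170.
Planner sets c_i = Σα_j = 14 for every i, so G^SO = 5·14 = 70.
W^SO = (Σα)·G^SO − ½·5·(Σα)² = (5/2)·14² = 490.
Deadweight loss = W^SO − W^NE = 320.

320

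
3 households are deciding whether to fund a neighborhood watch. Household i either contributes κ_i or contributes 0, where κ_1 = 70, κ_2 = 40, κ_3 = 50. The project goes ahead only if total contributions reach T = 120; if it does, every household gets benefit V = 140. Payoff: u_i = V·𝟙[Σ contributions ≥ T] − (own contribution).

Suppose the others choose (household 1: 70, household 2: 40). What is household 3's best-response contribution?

Others' total = 110. Contributing 50 brings total to 160 ≥ 120: gain V − κ_3 = 90.
Best response: 50.

50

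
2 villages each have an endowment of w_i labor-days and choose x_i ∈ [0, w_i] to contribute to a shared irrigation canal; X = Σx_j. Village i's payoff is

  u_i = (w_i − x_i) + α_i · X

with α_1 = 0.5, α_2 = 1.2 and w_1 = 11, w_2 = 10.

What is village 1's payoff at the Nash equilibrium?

16

∂u_i/∂x_i = α_i − 1, so village i contributes w_i if α_i > 1, else 0.
α_i > 1 for i ∈ {2}; NE contributions (0, 10), X = 10.
u_1 = (11 − 0) + 0.5·10 = 16.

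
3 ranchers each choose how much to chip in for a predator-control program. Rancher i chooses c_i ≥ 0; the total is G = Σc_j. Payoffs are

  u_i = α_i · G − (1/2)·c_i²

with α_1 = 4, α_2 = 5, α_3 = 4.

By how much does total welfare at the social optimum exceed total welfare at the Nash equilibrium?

Rancher i's FOC: ∂u_i/∂c_i = α_i − c_i = 0, so c_i* = α_i.
NE contributions = (4, 5, 4); G = 13.
W^NE = (Σα)·G − ½Σα_i² = 13² − ½·57 = 140.5.
Planner sets c_i = Σα_j = 13 for every i, so G^SO = 3·13 = 39.
W^SO = (Σα)·G^SO − ½·3·(Σα)² = (3/2)·13² = 253.5.
Deadweight loss = W^SO − W^NE = 113.

113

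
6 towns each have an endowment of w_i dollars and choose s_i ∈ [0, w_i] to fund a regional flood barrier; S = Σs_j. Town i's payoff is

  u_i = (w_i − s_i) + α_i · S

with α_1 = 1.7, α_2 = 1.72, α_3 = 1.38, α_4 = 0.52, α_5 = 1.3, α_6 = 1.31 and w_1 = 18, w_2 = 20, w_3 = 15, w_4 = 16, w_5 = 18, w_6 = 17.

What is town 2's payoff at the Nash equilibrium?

151.36

∂u_i/∂s_i = α_i − 1, so town i contributes w_i if α_i > 1, else 0.
α_i > 1 for i ∈ {1, 2, 3, 5, 6}; NE contributions (18, 20, 15, 0, 18, 17), S = 88.
u_2 = (20 − 20) + 1.72·88 = 151.36.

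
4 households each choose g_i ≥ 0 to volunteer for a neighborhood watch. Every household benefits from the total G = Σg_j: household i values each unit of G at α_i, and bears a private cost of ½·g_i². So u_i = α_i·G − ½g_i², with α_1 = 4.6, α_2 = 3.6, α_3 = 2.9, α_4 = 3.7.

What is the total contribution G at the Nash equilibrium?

14.8

Household i's FOC: ∂u_i/∂g_i = α_i − g_i = 0, so g_i* = α_i.
NE contributions = (4.6, 3.6, 2.9, 3.7); G = 14.8.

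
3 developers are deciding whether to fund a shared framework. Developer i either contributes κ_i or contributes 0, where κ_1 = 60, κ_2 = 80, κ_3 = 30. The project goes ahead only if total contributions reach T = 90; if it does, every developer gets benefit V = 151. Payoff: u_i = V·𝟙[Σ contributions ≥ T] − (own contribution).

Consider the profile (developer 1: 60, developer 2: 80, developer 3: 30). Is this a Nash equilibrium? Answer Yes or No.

Total = 170 ≥ 90: provided.
Developer 1 (pledges 60, payoff 91): dropping to 0 → total 110, payoff 151. Profitable deviation.

No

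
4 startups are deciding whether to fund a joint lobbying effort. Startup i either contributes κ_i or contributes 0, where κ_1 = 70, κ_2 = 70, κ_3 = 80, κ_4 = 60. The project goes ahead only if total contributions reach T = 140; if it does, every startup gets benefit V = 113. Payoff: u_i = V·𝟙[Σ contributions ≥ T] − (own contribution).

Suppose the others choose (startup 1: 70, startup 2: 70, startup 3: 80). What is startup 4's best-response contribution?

0

Others' total = 220 ≥ 140; contributing adds cost 60 for no extra benefit.
Best response: 0.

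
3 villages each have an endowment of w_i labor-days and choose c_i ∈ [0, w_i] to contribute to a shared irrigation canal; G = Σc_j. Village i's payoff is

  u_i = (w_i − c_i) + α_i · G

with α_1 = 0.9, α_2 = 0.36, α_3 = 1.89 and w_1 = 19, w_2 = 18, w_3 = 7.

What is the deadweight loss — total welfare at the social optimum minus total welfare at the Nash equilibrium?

79.55

∂u_i/∂c_i = α_i − 1, so village i contributes w_i if α_i > 1, else 0.
α_i > 1 for i ∈ {3}; NE contributions (0, 0, 7), G = 7.
W^NE = Σw_i − G^NE + (Σα_i)·G^NE = 44 + 2.15·7 = 59.05.
Planner: ∂(Σu_j)/∂c_i = Σα_j − 1 = 2.15 > 0, so everyone contributes w_i; G^SO = 44, W^SO = 44 + 2.15·44 = 138.6.
Deadweight loss = 79.55.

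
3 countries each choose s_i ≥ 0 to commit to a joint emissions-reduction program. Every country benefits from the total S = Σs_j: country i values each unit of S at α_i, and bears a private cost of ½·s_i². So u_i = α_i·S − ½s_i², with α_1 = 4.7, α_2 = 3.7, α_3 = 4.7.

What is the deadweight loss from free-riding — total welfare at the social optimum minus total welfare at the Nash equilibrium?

Country i's FOC: ∂u_i/∂s_i = α_i − s_i = 0, so s_i* = α_i.
NE contributions = (4.7, 3.7, 4.7); S = 13.1.
W^NE = (Σα)·S − ½Σα_i² = 13.1² − ½·57.87 = 142.675.
Planner sets s_i = Σα_j = 13.1 for every i, so S^SO = 3·13.1 = 39.3.
W^SO = (Σα)·S^SO − ½·3·(Σα)² = (3/2)·13.1² = 257.415.
Deadweight loss = W^SO − W^NE = 114.74.

114.74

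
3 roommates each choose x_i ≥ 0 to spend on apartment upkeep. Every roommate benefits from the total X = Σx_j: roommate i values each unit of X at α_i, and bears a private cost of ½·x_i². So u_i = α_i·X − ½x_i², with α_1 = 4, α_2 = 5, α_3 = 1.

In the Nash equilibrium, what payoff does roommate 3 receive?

Roommate i's FOC: ∂u_i/∂x_i = α_i − x_i = 0, so x_i* = α_i.
NE contributions = (4, 5, 1); X = 10.
u_3 = α_3·X − ½·(x_3)² = 1·10 − ½·1² = 9.5.

9.5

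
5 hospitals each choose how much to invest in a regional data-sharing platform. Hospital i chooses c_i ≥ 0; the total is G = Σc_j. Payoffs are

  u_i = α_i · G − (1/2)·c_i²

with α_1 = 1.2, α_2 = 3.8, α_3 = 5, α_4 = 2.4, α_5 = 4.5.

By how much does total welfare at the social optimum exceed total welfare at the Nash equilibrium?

Hospital i's FOC: ∂u_i/∂c_i = α_i − c_i = 0, so c_i* = α_i.
NE contributions = (1.2, 3.8, 5, 2.4, 4.5); G = 16.9.
W^NE = (Σα)·G − ½Σα_i² = 16.9² − ½·66.89 = 252.165.
Planner sets c_i = Σα_j = 16.9 for every i, so G^SO = 5·16.9 = 84.5.
W^SO = (Σα)·G^SO − ½·5·(Σα)² = (5/2)·16.9² = 714.025.
Deadweight loss = W^SO − W^NE = 461.86.

461.86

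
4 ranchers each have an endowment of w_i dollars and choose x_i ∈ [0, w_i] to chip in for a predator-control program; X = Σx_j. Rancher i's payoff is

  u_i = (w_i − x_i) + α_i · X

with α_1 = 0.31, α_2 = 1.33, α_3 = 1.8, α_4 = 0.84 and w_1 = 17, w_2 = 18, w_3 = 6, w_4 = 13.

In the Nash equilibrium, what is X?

∂u_i/∂x_i = α_i − 1, so rancher i contributes w_i if α_i > 1, else 0.
α_i > 1 for i ∈ {2, 3}; NE contributions (0, 18, 6, 0), X = 24.

24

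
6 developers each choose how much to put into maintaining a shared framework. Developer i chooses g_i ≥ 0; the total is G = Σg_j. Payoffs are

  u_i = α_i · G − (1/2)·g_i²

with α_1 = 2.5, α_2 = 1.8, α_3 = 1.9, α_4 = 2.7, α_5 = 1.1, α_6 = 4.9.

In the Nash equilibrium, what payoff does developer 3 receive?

26.505

Developer i's FOC: ∂u_i/∂g_i = α_i − g_i = 0, so g_i* = α_i.
NE contributions = (2.5, 1.8, 1.9, 2.7, 1.1, 4.9); G = 14.9.
u_3 = α_3·G − ½·(g_3)² = 1.9·14.9 − ½·1.9² = 26.505.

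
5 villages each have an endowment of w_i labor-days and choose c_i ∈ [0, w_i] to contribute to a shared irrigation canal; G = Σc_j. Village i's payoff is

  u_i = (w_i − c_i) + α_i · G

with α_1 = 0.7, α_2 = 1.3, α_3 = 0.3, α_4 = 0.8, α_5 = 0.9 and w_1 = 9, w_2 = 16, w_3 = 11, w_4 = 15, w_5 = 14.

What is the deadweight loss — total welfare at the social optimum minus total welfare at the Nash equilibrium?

∂u_i/∂c_i = α_i − 1, so village i contributes w_i if α_i > 1, else 0.
α_i > 1 for i ∈ {2}; NE contributions (0, 16, 0, 0, 0), G = 16.
W^NE = Σw_i − G^NE + (Σα_i)·G^NE = 65 + 3·16 = 113.
Planner: ∂(Σu_j)/∂c_i = Σα_j − 1 = 3 > 0, so everyone contributes w_i; G^SO = 65, W^SO = 65 + 3·65 = 260.
Deadweight loss = 147.

147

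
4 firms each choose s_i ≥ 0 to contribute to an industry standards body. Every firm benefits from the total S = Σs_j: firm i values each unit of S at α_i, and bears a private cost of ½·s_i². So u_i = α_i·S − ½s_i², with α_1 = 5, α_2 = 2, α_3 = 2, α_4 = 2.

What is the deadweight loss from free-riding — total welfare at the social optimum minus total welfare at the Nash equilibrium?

Firm i's FOC: ∂u_i/∂s_i = α_i − s_i = 0, so s_i* = α_i.
NE contributions = (5, 2, 2, 2); S = 11.
W^NE = (Σα)·S − ½Σα_i² = 11² − ½·37 = 102.5.
Planner sets s_i = Σα_j = 11 for every i, so S^SO = 4·11 = 44.
W^SO = (Σα)·S^SO − ½·4·(Σα)² = (4/2)·11² = 242.
Deadweight loss = W^SO − W^NE = 139.5.

139.5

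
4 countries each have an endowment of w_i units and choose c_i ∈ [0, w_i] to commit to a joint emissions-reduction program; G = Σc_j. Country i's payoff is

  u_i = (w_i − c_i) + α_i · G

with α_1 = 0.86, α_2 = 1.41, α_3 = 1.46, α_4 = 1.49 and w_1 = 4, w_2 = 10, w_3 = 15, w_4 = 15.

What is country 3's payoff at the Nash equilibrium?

58.4

∂u_i/∂c_i = α_i − 1, so country i contributes w_i if α_i > 1, else 0.
α_i > 1 for i ∈ {2, 3, 4}; NE contributions (0, 10, 15, 15), G = 40.
u_3 = (15 − 15) + 1.46·40 = 58.4.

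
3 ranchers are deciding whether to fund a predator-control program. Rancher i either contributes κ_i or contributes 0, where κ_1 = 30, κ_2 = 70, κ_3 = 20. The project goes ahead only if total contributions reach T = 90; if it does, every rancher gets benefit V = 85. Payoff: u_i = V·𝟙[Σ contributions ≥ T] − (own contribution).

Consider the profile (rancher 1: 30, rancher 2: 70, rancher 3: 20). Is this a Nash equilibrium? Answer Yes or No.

Total = 120 ≥ 90: provided.
Rancher 1 (pledges 30, payoff 55): dropping to 0 → total 90, payoff 85. Profitable deviation.

No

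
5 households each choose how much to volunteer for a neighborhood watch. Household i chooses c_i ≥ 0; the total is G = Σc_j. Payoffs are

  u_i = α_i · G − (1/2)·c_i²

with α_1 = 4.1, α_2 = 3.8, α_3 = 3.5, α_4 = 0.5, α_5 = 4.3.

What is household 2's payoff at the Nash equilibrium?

54.34

Household i's FOC: ∂u_i/∂c_i = α_i − c_i = 0, so c_i* = α_i.
NE contributions = (4.1, 3.8, 3.5, 0.5, 4.3); G = 16.2.
u_2 = α_2·G − ½·(c_2)² = 3.8·16.2 − ½·3.8² = 54.34.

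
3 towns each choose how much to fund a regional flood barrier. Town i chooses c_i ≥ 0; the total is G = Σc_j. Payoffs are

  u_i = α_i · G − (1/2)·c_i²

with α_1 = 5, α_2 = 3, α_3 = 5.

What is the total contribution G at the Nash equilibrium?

Town i's FOC: ∂u_i/∂c_i = α_i − c_i = 0, so c_i* = α_i.
NE contributions = (5, 3, 5); G = 13.

13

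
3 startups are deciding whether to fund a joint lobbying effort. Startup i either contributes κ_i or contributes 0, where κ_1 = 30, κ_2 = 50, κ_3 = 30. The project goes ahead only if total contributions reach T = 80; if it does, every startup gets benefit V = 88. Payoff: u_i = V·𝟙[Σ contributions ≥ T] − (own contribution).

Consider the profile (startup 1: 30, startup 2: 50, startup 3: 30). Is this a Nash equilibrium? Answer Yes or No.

Total = 110 ≥ 80: provided.
Startup 1 (pledges 30, payoff 58): dropping to 0 → total 80, payoff 88. Profitable deviation.

No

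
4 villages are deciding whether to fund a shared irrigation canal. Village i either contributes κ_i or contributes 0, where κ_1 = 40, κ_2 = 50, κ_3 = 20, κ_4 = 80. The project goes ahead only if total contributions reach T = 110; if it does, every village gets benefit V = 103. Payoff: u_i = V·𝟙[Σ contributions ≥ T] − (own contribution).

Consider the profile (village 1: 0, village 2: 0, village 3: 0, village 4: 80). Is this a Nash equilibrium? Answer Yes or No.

Total = 80 < 110: not provided.
Village 1 (pledges 0, payoff 0): pledging 40 → total 120, payoff 63. Profitable deviation.

No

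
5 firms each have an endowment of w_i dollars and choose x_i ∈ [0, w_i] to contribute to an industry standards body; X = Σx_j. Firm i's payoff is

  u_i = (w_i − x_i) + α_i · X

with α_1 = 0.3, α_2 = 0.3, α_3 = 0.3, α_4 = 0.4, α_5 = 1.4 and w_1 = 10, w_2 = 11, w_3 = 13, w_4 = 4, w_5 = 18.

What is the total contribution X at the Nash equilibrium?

18

∂u_i/∂x_i = α_i − 1, so firm i contributes w_i if α_i > 1, else 0.
α_i > 1 for i ∈ {5}; NE contributions (0, 0, 0, 0, 18), X = 18.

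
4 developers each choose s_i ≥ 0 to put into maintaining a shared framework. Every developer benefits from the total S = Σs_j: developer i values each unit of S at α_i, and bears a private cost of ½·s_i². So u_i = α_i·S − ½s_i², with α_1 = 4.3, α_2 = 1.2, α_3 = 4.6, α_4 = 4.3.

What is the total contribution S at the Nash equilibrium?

14.4

Developer i's FOC: ∂u_i/∂s_i = α_i − s_i = 0, so s_i* = α_i.
NE contributions = (4.3, 1.2, 4.6, 4.3); S = 14.4.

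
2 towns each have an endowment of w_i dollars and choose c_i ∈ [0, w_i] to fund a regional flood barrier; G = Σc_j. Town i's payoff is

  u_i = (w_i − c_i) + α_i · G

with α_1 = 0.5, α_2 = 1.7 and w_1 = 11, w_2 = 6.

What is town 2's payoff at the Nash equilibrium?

∂u_i/∂c_i = α_i − 1, so town i contributes w_i if α_i > 1, else 0.
α_i > 1 for i ∈ {2}; NE contributions (0, 6), G = 6.
u_2 = (6 − 6) + 1.7·6 = 10.2.

10.2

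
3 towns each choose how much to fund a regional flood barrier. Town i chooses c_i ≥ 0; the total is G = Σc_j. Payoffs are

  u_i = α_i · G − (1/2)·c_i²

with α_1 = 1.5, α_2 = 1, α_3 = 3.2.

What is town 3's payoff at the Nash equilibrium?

13.12

Town i's FOC: ∂u_i/∂c_i = α_i − c_i = 0, so c_i* = α_i.
NE contributions = (1.5, 1, 3.2); G = 5.7.
u_3 = α_3·G − ½·(c_3)² = 3.2·5.7 − ½·3.2² = 13.12.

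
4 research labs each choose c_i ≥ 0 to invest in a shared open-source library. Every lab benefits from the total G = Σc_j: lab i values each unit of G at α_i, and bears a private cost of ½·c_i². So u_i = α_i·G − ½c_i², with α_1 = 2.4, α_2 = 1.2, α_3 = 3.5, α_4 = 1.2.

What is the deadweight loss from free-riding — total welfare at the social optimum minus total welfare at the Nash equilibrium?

Lab i's FOC: ∂u_i/∂c_i = α_i − c_i = 0, so c_i* = α_i.
NE contributions = (2.4, 1.2, 3.5, 1.2); G = 8.3.
W^NE = (Σα)·G − ½Σα_i² = 8.3² − ½·20.89 = 58.445.
Planner sets c_i = Σα_j = 8.3 for every i, so G^SO = 4·8.3 = 33.2.
W^SO = (Σα)·G^SO − ½·4·(Σα)² = (4/2)·8.3² = 137.78.
Deadweight loss = W^SO − W^NE = 79.335.

79.335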